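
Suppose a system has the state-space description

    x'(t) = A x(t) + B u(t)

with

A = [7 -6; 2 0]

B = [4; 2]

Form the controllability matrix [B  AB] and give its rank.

AB = [[16], [8]]
Controllability matrix C = [B  AB] = [[4, 16], [2, 8]]
Every column of C is a scalar multiple of column 1 = [4, 2] (multipliers 1, 4), so the columns span a one-dimensional space.
C ≠ 0, hence rank(C) = 1.
rank(C) = 1 < n = 2, so the pair (A, B) is not completely controllable.

1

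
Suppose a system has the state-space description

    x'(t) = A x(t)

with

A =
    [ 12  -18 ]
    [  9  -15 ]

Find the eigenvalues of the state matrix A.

det(sI - A) = s^2 - (tr A)s + det A, with tr A = 12 + (-15) = -3 and det A = 12·(-15) - (-18)·9 = -180 - (-162) = -18.
So p(s) = det(sI - A) = s^2 + 3s - 18.
Factor s^2 + 3s - 18: two numbers with sum -3 and product -18 are 3 and -6, so s^2 + 3s - 18 = (s - 3)(s + 6).
Hence p(s) = (s - 3) (s + 6), with roots -6, 3.
At least one eigenvalue has non-negative real part, so the system is not asymptotically stable.

-6, 3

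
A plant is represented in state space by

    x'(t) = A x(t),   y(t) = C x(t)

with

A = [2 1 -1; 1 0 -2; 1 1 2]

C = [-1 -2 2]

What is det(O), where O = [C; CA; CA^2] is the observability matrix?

CA = [[-2, 1, 9]]
CA^2 = [[6, 7, 18]]
Observability matrix O = [C; CA; CA^2] = [[-1, -2, 2], [-2, 1, 9], [6, 7, 18]]
Expanding along the first row, det(O) = (-1)·(1·18 - 9·7) - (-2)·((-2)·18 - 9·6) + 2·((-2)·7 - 1·6) = (-1)·(-45) - (-2)·(-90) + 2·(-20) = -175
Since det(O) ≠ 0, rank(O) = 3 and the system is completely observable.

-175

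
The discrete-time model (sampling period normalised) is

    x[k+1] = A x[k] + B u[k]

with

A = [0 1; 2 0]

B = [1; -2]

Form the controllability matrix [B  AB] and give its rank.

2

AB = [[-2], [2]]
Controllability matrix C = [B  AB] = [[1, -2], [-2, 2]]
det(C) = 1·2 - (-2)·(-2) = 2 - 4 = -2 ≠ 0, so rank(C) = 2.
rank(C) = 2 = n, so the pair (A, B) is completely controllable.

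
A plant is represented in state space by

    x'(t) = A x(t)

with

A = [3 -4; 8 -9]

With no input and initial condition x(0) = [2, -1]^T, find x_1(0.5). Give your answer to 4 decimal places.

2.7864

det(sI - A) = s^2 - (tr A)s + det A, with tr A = 3 + (-9) = -6 and det A = 3·(-9) - (-4)·8 = -27 - (-32) = 5.
So p(s) = det(sI - A) = s^2 + 6s + 5.
Factor s^2 + 6s + 5: two numbers with sum -6 and product 5 are -1 and -5, so s^2 + 6s + 5 = (s + 1)(s + 5).
Hence p(s) = (s + 1) (s + 5), with roots -5, -1.
The eigenvalues -5, -1 are distinct and real, so A is diagonalisable and x(t) = e^{At} x(0) = V diag(e^{λ_i t}) V^{-1} x(0), where the columns of V are the eigenvectors.
λ = -5: A - (-5)I = [[8, -4], [8, -4]]. Row 1 gives 8·v1 + (-4)·v2 = 0, so take v_1 = [-1, -2]^T.
λ = -1: A - (-1)I = [[4, -4], [8, -8]]. Row 1 gives 4·v1 + (-4)·v2 = 0, so take v_2 = [1, 1]^T.
V = [v_1 v_2] = [[-1, 1], [-2, 1]] has det V = 1, so V^{-1} = adj(V)/det V = [[1, -1], [2, -1]].
Modal coordinates z(0) = V^{-1} x(0): 1·2 + (-1)·(-1) = 3; 2·2 + (-1)·(-1) = 5; so z(0) = [3, 5]^T.
x_1(t) = Σ_i (v_i)_1 · z_i(0) · e^{λ_i t} (row 1 of V times the modal terms).
x_1(0.5) = (-1)·3·e^{-5·0.5} + 1·5·e^{-1·0.5} = (-3)·0.082085 + 5·0.606531 = 2.7864.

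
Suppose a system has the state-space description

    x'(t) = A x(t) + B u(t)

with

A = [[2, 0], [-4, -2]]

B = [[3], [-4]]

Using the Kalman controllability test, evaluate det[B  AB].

12

AB = [[6], [-4]]
Controllability matrix C = [B  AB] = [[3, 6], [-4, -4]]
det(C) = 3·(-4) - 6·(-4) = -12 - (-24) = 12
Since det(C) ≠ 0, rank(C) = 2 and the system is completely controllable.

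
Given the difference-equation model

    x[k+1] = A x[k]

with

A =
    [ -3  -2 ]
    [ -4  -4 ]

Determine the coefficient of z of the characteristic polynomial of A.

7

For a 2×2 matrix, det(zI - A) = z^2 - (tr A)z + det A.
tr A = -7, det A = 4.
So p(z) = z^2 + 7z + 4.
The coefficient of z is 7.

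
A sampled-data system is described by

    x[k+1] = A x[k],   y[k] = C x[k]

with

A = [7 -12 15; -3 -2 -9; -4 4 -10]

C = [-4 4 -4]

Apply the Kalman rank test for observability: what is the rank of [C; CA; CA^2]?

2

CA = [[-24, 24, -56]]
CA^2 = [[-16, 16, -16]]
Observability matrix O = [C; CA; CA^2] = [[-4, 4, -4], [-24, 24, -56], [-16, 16, -16]]
The columns c1, c2, c3 of O are linearly dependent: c1 + c2 = 0 (check each entry), so rank(O) ≤ 2.
The 2×2 minor from rows 1, 2, columns 1, 3 is (-4)·(-56) - (-4)·(-24) = 224 - 96 = 128 ≠ 0, so rank(O) = 2.
rank(O) = 2 < n = 3, so the pair (A, C) is not completely observable.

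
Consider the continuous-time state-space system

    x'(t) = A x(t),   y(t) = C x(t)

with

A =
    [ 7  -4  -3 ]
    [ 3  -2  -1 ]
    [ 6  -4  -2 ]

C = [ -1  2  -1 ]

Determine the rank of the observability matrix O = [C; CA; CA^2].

2

CA = [[-7, 4, 3]]
CA^2 = [[-19, 8, 11]]
Observability matrix O = [C; CA; CA^2] = [[-1, 2, -1], [-7, 4, 3], [-19, 8, 11]]
The columns c1, c2, c3 of O are linearly dependent: c1 + c2 + c3 = 0 (check each entry), so rank(O) ≤ 2.
The 2×2 minor from rows 1, 2, columns 1, 2 is (-1)·4 - 2·(-7) = -4 - (-14) = 10 ≠ 0, so rank(O) = 2.
rank(O) = 2 < n = 3, so the pair (A, C) is not completely observable.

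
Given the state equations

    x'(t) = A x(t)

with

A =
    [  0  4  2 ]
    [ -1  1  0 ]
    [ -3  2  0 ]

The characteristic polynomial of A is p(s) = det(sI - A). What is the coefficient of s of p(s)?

Expand det(sI - A) for the 3×3 matrix.
p(s) = s^3 - s^2 + 10s - 2.
(Check: constant term = det(-A) = (-1)^3 det A = -2; coefficient of s^2 = -tr A = -1.)
The coefficient of s is 10.

10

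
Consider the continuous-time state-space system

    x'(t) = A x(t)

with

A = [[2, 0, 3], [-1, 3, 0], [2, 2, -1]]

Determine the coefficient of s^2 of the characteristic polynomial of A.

-4

Expand det(sI - A) for the 3×3 matrix.
p(s) = s^3 - 4s^2 - 5s + 30.
(Check: constant term = det(-A) = (-1)^3 det A = 30; coefficient of s^2 = -tr A = -4.)
The coefficient of s^2 is -4.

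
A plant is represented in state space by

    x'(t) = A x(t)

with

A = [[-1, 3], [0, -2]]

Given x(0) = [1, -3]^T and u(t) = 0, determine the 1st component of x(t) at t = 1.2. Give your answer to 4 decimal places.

-1.5931

det(sI - A) = s^2 - (tr A)s + det A, with tr A = (-1) + (-2) = -3 and det A = (-1)·(-2) - 3·0 = 2 - 0 = 2.
So p(s) = det(sI - A) = s^2 + 3s + 2.
Factor s^2 + 3s + 2: two numbers with sum -3 and product 2 are -1 and -2, so s^2 + 3s + 2 = (s + 1)(s + 2).
Hence p(s) = (s + 1) (s + 2), with roots -2, -1.
The eigenvalues -2, -1 are distinct and real, so A is diagonalisable and x(t) = e^{At} x(0) = V diag(e^{λ_i t}) V^{-1} x(0), where the columns of V are the eigenvectors.
λ = -2: A - (-2)I = [[1, 3], [0, 0]]. Row 1 gives 1·v1 + 3·v2 = 0, so take v_1 = [3, -1]^T.
λ = -1: A - (-1)I = [[0, 3], [0, -1]]. Row 1 gives 0·v1 + 3·v2 = 0, so take v_2 = [1, 0]^T.
V = [v_1 v_2] = [[3, 1], [-1, 0]] has det V = 1, so V^{-1} = adj(V)/det V = [[0, -1], [1, 3]].
Modal coordinates z(0) = V^{-1} x(0): 0·1 + (-1)·(-3) = 3; 1·1 + 3·(-3) = -8; so z(0) = [3, -8]^T.
x_1(t) = Σ_i (v_i)_1 · z_i(0) · e^{λ_i t} (row 1 of V times the modal terms).
x_1(1.2) = 3·3·e^{-2·1.2} + 1·(-8)·e^{-1·1.2} = 9·0.090718 + (-8)·0.301194 = -1.5931.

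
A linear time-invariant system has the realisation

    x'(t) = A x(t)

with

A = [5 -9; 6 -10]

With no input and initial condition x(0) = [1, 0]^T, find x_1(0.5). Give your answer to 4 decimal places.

1.5489

det(sI - A) = s^2 - (tr A)s + det A, with tr A = 5 + (-10) = -5 and det A = 5·(-10) - (-9)·6 = -50 - (-54) = 4.
So p(s) = det(sI - A) = s^2 + 5s + 4.
Factor s^2 + 5s + 4: two numbers with sum -5 and product 4 are -1 and -4, so s^2 + 5s + 4 = (s + 1)(s + 4).
Hence p(s) = (s + 1) (s + 4), with roots -4, -1.
The eigenvalues -4, -1 are distinct and real, so A is diagonalisable and x(t) = e^{At} x(0) = V diag(e^{λ_i t}) V^{-1} x(0), where the columns of V are the eigenvectors.
λ = -4: A - (-4)I = [[9, -9], [6, -6]]. Row 1 gives 9·v1 + (-9)·v2 = 0, so take v_1 = [1, 1]^T.
λ = -1: A - (-1)I = [[6, -9], [6, -9]]. Row 1 gives 6·v1 + (-9)·v2 = 0, so take v_2 = [3, 2]^T.
V = [v_1 v_2] = [[1, 3], [1, 2]] has det V = -1, so V^{-1} = adj(V)/det V = [[-2, 3], [1, -1]].
Modal coordinates z(0) = V^{-1} x(0): (-2)·1 + 3·0 = -2; 1·1 + (-1)·0 = 1; so z(0) = [-2, 1]^T.
x_1(t) = Σ_i (v_i)_1 · z_i(0) · e^{λ_i t} (row 1 of V times the modal terms).
x_1(0.5) = 1·(-2)·e^{-4·0.5} + 3·1·e^{-1·0.5} = (-2)·0.135335 + 3·0.606531 = 1.5489.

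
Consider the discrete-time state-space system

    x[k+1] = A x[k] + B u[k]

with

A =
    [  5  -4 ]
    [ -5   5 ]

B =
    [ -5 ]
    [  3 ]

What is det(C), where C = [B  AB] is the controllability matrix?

AB = [[-37], [40]]
Controllability matrix C = [B  AB] = [[-5, -37], [3, 40]]
det(C) = (-5)·40 - (-37)·3 = -200 - (-111) = -89
Since det(C) ≠ 0, rank(C) = 2 and the system is completely controllable.

-89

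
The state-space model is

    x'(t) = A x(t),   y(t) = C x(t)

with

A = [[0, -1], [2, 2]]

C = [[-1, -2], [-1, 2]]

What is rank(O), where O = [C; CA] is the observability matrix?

2

CA = [[-4, -3], [4, 5]]
Observability matrix O = [C; CA] = [[-1, -2], [-1, 2], [-4, -3], [4, 5]]
Take the 2×2 submatrix of O formed by rows 1, 2: [[-1, -2], [-1, 2]]. Its determinant is (-1)·2 - (-2)·(-1) = -2 - 2 = -4 ≠ 0.
So rank(O) ≥ 2; since O has 2 columns, rank(O) = 2.
rank(O) = 2 = n, so the pair (A, C) is completely observable.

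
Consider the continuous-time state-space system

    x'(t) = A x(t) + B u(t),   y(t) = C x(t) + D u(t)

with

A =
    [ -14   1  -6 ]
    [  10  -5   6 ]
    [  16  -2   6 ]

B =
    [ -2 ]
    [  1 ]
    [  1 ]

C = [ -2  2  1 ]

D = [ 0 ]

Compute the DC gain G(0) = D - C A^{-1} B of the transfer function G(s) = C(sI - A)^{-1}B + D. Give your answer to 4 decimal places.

G(0) = C(-A)^{-1}B + D = -C A^{-1} B + D.
det A = -72, so A^{-1} = (1/-72)·adj(A) = [[1/4, -1/12, 1/3], [-1/2, -1/6, -1/3], [-5/6, 1/6, -5/6]]
A^{-1} B = [-1/4, 1/2, 1]^T
C A^{-1} B = 5/2
G(0) = D - C A^{-1} B = 0 - (5/2) = -5/2 ≈ -2.5000

-2.5000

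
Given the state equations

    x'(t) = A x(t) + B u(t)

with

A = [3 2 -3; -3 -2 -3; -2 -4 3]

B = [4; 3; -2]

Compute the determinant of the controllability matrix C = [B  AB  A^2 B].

-1812

AB = [[24], [-12], [-26]]
A^2B = [[126], [30], [-78]]
Controllability matrix C = [B  AB  A^2B] = [[4, 24, 126], [3, -12, 30], [-2, -26, -78]]
Expanding along the first row, det(C) = 4·((-12)·(-78) - 30·(-26)) - 24·(3·(-78) - 30·(-2)) + 126·(3·(-26) - (-12)·(-2)) = 4·1716 - 24·(-174) + 126·(-102) = -1812
Since det(C) ≠ 0, rank(C) = 3 and the system is completely controllable.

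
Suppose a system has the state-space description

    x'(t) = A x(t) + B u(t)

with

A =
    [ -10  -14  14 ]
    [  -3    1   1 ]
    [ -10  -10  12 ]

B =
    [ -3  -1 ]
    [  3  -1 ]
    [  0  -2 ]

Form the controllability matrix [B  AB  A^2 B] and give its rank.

2

AB = [[-12, -4], [12, 0], [0, -4]]
A^2B = [[-48, -16], [48, 8], [0, -8]]
Controllability matrix C = [B  AB  A^2B] = [[-3, -1, -12, -4, -48, -16], [3, -1, 12, 0, 48, 8], [0, -2, 0, -4, 0, -8]]
The rows r1, r2, r3 of C are linearly dependent: -r1 - r2 + r3 = 0 (check each entry), so rank(C) ≤ 2.
The 2×2 minor from rows 1, 2, columns 1, 2 is (-3)·(-1) - (-1)·3 = 3 - (-3) = 6 ≠ 0, so rank(C) = 2.
rank(C) = 2 < n = 3, so the pair (A, B) is not completely controllable.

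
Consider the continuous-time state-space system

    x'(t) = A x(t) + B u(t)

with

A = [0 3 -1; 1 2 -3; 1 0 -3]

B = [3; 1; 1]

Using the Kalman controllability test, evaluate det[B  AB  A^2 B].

8

AB = [[2], [2], [0]]
A^2B = [[6], [6], [2]]
Controllability matrix C = [B  AB  A^2B] = [[3, 2, 6], [1, 2, 6], [1, 0, 2]]
Expanding along the first row, det(C) = 3·(2·2 - 6·0) - 2·(1·2 - 6·1) + 6·(1·0 - 2·1) = 3·4 - 2·(-4) + 6·(-2) = 8
Since det(C) ≠ 0, rank(C) = 3 and the system is completely controllable.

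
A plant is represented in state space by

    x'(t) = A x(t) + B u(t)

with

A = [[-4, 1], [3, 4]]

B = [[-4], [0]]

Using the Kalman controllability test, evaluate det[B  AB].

48

AB = [[16], [-12]]
Controllability matrix C = [B  AB] = [[-4, 16], [0, -12]]
det(C) = (-4)·(-12) - 16·0 = 48 - 0 = 48
Since det(C) ≠ 0, rank(C) = 2 and the system is completely controllable.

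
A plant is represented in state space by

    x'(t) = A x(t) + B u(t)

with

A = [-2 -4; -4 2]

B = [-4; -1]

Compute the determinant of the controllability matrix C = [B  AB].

AB = [[12], [14]]
Controllability matrix C = [B  AB] = [[-4, 12], [-1, 14]]
det(C) = (-4)·14 - 12·(-1) = -56 - (-12) = -44
Since det(C) ≠ 0, rank(C) = 2 and the system is completely controllable.

-44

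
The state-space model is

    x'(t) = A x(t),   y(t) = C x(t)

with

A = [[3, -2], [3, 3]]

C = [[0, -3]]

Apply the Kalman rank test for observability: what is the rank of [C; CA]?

CA = [[-9, -9]]
Observability matrix O = [C; CA] = [[0, -3], [-9, -9]]
det(O) = 0·(-9) - (-3)·(-9) = 0 - 27 = -27 ≠ 0, so rank(O) = 2.
rank(O) = 2 = n, so the pair (A, C) is completely observable.

2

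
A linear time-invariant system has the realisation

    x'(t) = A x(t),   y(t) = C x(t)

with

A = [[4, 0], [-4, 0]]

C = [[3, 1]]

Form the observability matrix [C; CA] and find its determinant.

-8

CA = [[8, 0]]
Observability matrix O = [C; CA] = [[3, 1], [8, 0]]
det(O) = 3·0 - 1·8 = 0 - 8 = -8
Since det(O) ≠ 0, rank(O) = 2 and the system is completely observable.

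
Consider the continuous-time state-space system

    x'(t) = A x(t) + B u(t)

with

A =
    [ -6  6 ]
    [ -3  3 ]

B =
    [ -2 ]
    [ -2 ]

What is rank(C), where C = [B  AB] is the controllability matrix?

AB = [[0], [0]]
Controllability matrix C = [B  AB] = [[-2, 0], [-2, 0]]
Every column of C is a scalar multiple of column 1 = [-2, -2] (multipliers 1, 0), so the columns span a one-dimensional space.
C ≠ 0, hence rank(C) = 1.
rank(C) = 1 < n = 2, so the pair (A, B) is not completely controllable.

1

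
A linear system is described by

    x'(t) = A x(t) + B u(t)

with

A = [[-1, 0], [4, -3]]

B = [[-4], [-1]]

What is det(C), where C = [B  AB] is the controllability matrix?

AB = [[4], [-13]]
Controllability matrix C = [B  AB] = [[-4, 4], [-1, -13]]
det(C) = (-4)·(-13) - 4·(-1) = 52 - (-4) = 56
Since det(C) ≠ 0, rank(C) = 2 and the system is completely controllable.

56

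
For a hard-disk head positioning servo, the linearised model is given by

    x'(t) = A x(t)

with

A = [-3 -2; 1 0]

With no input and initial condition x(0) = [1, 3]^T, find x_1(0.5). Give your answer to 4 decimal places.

-1.3027

det(sI - A) = s^2 - (tr A)s + det A, with tr A = (-3) + 0 = -3 and det A = (-3)·0 - (-2)·1 = 0 - (-2) = 2.
So p(s) = det(sI - A) = s^2 + 3s + 2.
Factor s^2 + 3s + 2: two numbers with sum -3 and product 2 are -1 and -2, so s^2 + 3s + 2 = (s + 1)(s + 2).
Hence p(s) = (s + 1) (s + 2), with roots -2, -1.
The eigenvalues -2, -1 are distinct and real, so A is diagonalisable and x(t) = e^{At} x(0) = V diag(e^{λ_i t}) V^{-1} x(0), where the columns of V are the eigenvectors.
λ = -2: A - (-2)I = [[-1, -2], [1, 2]]. Row 1 gives (-1)·v1 + (-2)·v2 = 0, so take v_1 = [2, -1]^T.
λ = -1: A - (-1)I = [[-2, -2], [1, 1]]. Row 1 gives (-2)·v1 + (-2)·v2 = 0, so take v_2 = [-1, 1]^T.
V = [v_1 v_2] = [[2, -1], [-1, 1]] has det V = 1, so V^{-1} = adj(V)/det V = [[1, 1], [1, 2]].
Modal coordinates z(0) = V^{-1} x(0): 1·1 + 1·3 = 4; 1·1 + 2·3 = 7; so z(0) = [4, 7]^T.
x_1(t) = Σ_i (v_i)_1 · z_i(0) · e^{λ_i t} (row 1 of V times the modal terms).
x_1(0.5) = 2·4·e^{-2·0.5} + (-1)·7·e^{-1·0.5} = 8·0.367879 + (-7)·0.606531 = -1.3027.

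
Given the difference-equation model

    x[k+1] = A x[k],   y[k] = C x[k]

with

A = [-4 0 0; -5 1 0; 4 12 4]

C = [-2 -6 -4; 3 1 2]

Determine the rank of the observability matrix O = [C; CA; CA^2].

2

CA = [[22, -54, -16], [-9, 25, 8]]
CA^2 = [[118, -246, -64], [-57, 121, 32]]
Observability matrix O = [C; CA; CA^2] = [[-2, -6, -4], [3, 1, 2], [22, -54, -16], [-9, 25, 8], [118, -246, -64], [-57, 121, 32]]
The columns c1, c2, c3 of O are linearly dependent: -c1 - c2 + 2·c3 = 0 (check each entry), so rank(O) ≤ 2.
The 2×2 minor from rows 1, 2, columns 1, 2 is (-2)·1 - (-6)·3 = -2 - (-18) = 16 ≠ 0, so rank(O) = 2.
rank(O) = 2 < n = 3, so the pair (A, C) is not completely observable.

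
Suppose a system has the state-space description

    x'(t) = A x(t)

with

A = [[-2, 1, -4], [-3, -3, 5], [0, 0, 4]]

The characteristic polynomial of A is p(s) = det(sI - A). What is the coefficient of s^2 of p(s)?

1

Expand det(sI - A) for the 3×3 matrix.
p(s) = s^3 + s^2 - 11s - 36.
(Check: constant term = det(-A) = (-1)^3 det A = -36; coefficient of s^2 = -tr A = 1.)
The coefficient of s^2 is 1.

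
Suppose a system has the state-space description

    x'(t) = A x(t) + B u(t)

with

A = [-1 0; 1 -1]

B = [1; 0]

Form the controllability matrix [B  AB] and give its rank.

2

AB = [[-1], [1]]
Controllability matrix C = [B  AB] = [[1, -1], [0, 1]]
det(C) = 1·1 - (-1)·0 = 1 - 0 = 1 ≠ 0, so rank(C) = 2.
rank(C) = 2 = n, so the pair (A, B) is completely controllable.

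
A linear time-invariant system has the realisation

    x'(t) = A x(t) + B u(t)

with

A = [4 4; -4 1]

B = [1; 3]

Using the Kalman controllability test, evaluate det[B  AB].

-49

AB = [[16], [-1]]
Controllability matrix C = [B  AB] = [[1, 16], [3, -1]]
det(C) = 1·(-1) - 16·3 = -1 - 48 = -49
Since det(C) ≠ 0, rank(C) = 2 and the system is completely controllable.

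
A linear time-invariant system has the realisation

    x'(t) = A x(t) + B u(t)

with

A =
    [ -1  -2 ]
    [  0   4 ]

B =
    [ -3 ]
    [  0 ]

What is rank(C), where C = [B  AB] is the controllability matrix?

1

AB = [[3], [0]]
Controllability matrix C = [B  AB] = [[-3, 3], [0, 0]]
Every column of C is a scalar multiple of column 1 = [-3, 0] (multipliers 1, -1), so the columns span a one-dimensional space.
C ≠ 0, hence rank(C) = 1.
rank(C) = 1 < n = 2, so the pair (A, B) is not completely controllable.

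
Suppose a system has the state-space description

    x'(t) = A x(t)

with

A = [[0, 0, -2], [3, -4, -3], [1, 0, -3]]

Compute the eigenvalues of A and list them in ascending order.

-4, -2, -1

det(sI - A) = s^3 - (tr A)s^2 + (M11 + M22 + M33)s - det A, where Mii is the 2×2 principal minor of A obtained by deleting row i and column i.
tr A = 0 + (-4) + (-3) = -7; M11 = (-4)·(-3) - (-3)·0 = 12 - 0 = 12; M22 = 0·(-3) - (-2)·1 = 0 - (-2) = 2; M33 = 0·(-4) - 0·3 = 0 - 0 = 0; sum of minors = 14.
det A = 0·((-4)·(-3) - (-3)·0) - 0·(3·(-3) - (-3)·1) + (-2)·(3·0 - (-4)·1) = 0·12 - 0·(-6) + (-2)·4 = -8.
So p(s) = det(sI - A) = s^3 + 7s^2 + 14s + 8.
Rational-root test: any integer root divides 8. Testing small divisors, s = -1 works: p(-1) = -1 + 7 + (-14) + 8 = 0, so (s + 1) is a factor.
Dividing, p(s) = (s + 1)(s^2 + 6s + 8).
Factor s^2 + 6s + 8: two numbers with sum -6 and product 8 are -2 and -4, so s^2 + 6s + 8 = (s + 2)(s + 4).
Hence p(s) = (s + 1) (s + 2) (s + 4), with roots -4, -2, -1.
All eigenvalues have negative real part, so the system is asymptotically stable.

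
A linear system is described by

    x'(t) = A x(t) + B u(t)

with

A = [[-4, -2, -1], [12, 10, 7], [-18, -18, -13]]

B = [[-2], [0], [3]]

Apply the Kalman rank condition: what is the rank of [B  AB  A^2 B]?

2

AB = [[5], [-3], [-3]]
A^2B = [[-11], [9], [3]]
Controllability matrix C = [B  AB  A^2B] = [[-2, 5, -11], [0, -3, 9], [3, -3, 3]]
The rows r1, r2, r3 of C are linearly dependent: 3·r1 + 3·r2 + 2·r3 = 0 (check each entry), so rank(C) ≤ 2.
The 2×2 minor from rows 1, 2, columns 1, 2 is (-2)·(-3) - 5·0 = 6 - 0 = 6 ≠ 0, so rank(C) = 2.
rank(C) = 2 < n = 3, so the pair (A, B) is not completely controllable.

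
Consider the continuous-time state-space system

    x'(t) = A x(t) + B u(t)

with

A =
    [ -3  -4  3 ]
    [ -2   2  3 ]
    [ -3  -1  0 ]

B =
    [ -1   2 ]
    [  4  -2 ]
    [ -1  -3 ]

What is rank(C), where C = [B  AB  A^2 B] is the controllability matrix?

AB = [[-16, -7], [7, -17], [-1, -4]]
A^2B = [[17, 77], [43, -32], [41, 38]]
Controllability matrix C = [B  AB  A^2B] = [[-1, 2, -16, -7, 17, 77], [4, -2, 7, -17, 43, -32], [-1, -3, -1, -4, 41, 38]]
Take the 3×3 submatrix of C formed by columns 1, 2, 3: [[-1, 2, -16], [4, -2, 7], [-1, -3, -1]]. Its determinant is (-1)·((-2)·(-1) - 7·(-3)) - 2·(4·(-1) - 7·(-1)) + (-16)·(4·(-3) - (-2)·(-1)) = (-1)·23 - 2·3 + (-16)·(-14) = 195 ≠ 0.
So rank(C) ≥ 3; since C has 3 rows, rank(C) = 3.
rank(C) = 3 = n, so the pair (A, B) is completely controllable.

3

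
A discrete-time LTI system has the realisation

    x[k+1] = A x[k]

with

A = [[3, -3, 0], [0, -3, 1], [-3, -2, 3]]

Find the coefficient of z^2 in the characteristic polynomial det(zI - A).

Expand det(zI - A) for the 3×3 matrix.
p(z) = z^3 - 3z^2 - 7z + 12.
(Check: constant term = det(-A) = (-1)^3 det A = 12; coefficient of z^2 = -tr A = -3.)
The coefficient of z^2 is -3.

-3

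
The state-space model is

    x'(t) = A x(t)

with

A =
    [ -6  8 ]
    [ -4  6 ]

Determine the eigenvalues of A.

det(sI - A) = s^2 - (tr A)s + det A, with tr A = (-6) + 6 = 0 and det A = (-6)·6 - 8·(-4) = -36 - (-32) = -4.
So p(s) = det(sI - A) = s^2 - 4.
Factor s^2 - 4: two numbers with sum 0 and product -4 are 2 and -2, so s^2 - 4 = (s - 2)(s + 2).
Hence p(s) = (s - 2) (s + 2), with roots -2, 2.
At least one eigenvalue has non-negative real part, so the system is not asymptotically stable.

-2, 2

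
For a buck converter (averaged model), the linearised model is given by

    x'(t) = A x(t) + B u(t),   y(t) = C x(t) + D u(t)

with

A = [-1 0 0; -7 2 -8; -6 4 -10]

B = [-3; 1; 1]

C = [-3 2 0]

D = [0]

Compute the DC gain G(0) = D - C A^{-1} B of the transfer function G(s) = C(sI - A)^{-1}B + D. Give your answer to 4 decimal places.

20.3333

G(0) = C(-A)^{-1}B + D = -C A^{-1} B + D.
det A = -12, so A^{-1} = (1/-12)·adj(A) = [[-1, 0, 0], [11/6, -5/6, 2/3], [4/3, -1/3, 1/6]]
A^{-1} B = [3, -17/3, -25/6]^T
C A^{-1} B = -61/3
G(0) = D - C A^{-1} B = 0 - (-61/3) = 61/3 ≈ 20.3333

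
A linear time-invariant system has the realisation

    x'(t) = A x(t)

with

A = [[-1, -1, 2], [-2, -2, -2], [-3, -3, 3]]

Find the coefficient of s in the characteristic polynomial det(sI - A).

-9

Expand det(sI - A) for the 3×3 matrix.
p(s) = s^3 - 9s.
(Check: constant term = det(-A) = (-1)^3 det A = 0; coefficient of s^2 = -tr A = 0.)
The coefficient of s is -9.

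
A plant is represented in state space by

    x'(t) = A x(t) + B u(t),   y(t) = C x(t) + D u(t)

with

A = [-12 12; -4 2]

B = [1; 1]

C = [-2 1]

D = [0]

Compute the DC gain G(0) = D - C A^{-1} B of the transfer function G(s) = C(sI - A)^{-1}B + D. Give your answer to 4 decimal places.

G(0) = C(-A)^{-1}B + D = -C A^{-1} B + D.
det A = 24, so A^{-1} = (1/24)·adj(A) = [[1/12, -1/2], [1/6, -1/2]]
A^{-1} B = [-5/12, -1/3]^T
C A^{-1} B = 1/2
G(0) = D - C A^{-1} B = 0 - (1/2) = -1/2 ≈ -0.5000

-0.5000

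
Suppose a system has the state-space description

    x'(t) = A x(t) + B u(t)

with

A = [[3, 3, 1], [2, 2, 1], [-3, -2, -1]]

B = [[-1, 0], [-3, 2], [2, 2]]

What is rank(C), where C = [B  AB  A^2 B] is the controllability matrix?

3

AB = [[-10, 8], [-6, 6], [7, -6]]
A^2B = [[-41, 36], [-25, 22], [35, -30]]
Controllability matrix C = [B  AB  A^2B] = [[-1, 0, -10, 8, -41, 36], [-3, 2, -6, 6, -25, 22], [2, 2, 7, -6, 35, -30]]
Take the 3×3 submatrix of C formed by columns 1, 2, 3: [[-1, 0, -10], [-3, 2, -6], [2, 2, 7]]. Its determinant is (-1)·(2·7 - (-6)·2) - 0·((-3)·7 - (-6)·2) + (-10)·((-3)·2 - 2·2) = (-1)·26 - 0·(-9) + (-10)·(-10) = 74 ≠ 0.
So rank(C) ≥ 3; since C has 3 rows, rank(C) = 3.
rank(C) = 3 = n, so the pair (A, B) is completely controllable.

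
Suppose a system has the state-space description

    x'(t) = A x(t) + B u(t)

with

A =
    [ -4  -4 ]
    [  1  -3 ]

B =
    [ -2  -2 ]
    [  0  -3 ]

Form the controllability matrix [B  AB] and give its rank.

AB = [[8, 20], [-2, 7]]
Controllability matrix C = [B  AB] = [[-2, -2, 8, 20], [0, -3, -2, 7]]
Take the 2×2 submatrix of C formed by columns 1, 2: [[-2, -2], [0, -3]]. Its determinant is (-2)·(-3) - (-2)·0 = 6 - 0 = 6 ≠ 0.
So rank(C) ≥ 2; since C has 2 rows, rank(C) = 2.
rank(C) = 2 = n, so the pair (A, B) is completely controllable.

2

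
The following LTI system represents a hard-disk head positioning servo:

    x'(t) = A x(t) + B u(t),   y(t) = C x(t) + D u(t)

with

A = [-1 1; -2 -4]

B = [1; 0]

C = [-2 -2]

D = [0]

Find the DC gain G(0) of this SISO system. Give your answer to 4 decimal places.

-0.6667

G(0) = C(-A)^{-1}B + D = -C A^{-1} B + D.
det A = 6, so A^{-1} = (1/6)·adj(A) = [[-2/3, -1/6], [1/3, -1/6]]
A^{-1} B = [-2/3, 1/3]^T
C A^{-1} B = 2/3
G(0) = D - C A^{-1} B = 0 - (2/3) = -2/3 ≈ -0.6667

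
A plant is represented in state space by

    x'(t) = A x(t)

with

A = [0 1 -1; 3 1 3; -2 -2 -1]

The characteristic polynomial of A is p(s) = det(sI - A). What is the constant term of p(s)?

Expand det(sI - A) for the 3×3 matrix.
p(s) = s^3 - 1.
(Check: constant term = det(-A) = (-1)^3 det A = -1; coefficient of s^2 = -tr A = 0.)
The constant term is -1.

-1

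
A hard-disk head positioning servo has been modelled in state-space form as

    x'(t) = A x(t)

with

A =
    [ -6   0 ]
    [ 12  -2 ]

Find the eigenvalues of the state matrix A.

det(sI - A) = s^2 - (tr A)s + det A, with tr A = (-6) + (-2) = -8 and det A = (-6)·(-2) - 0·12 = 12 - 0 = 12.
So p(s) = det(sI - A) = s^2 + 8s + 12.
Factor s^2 + 8s + 12: two numbers with sum -8 and product 12 are -2 and -6, so s^2 + 8s + 12 = (s + 2)(s + 6).
Hence p(s) = (s + 2) (s + 6), with roots -6, -2.
All eigenvalues have negative real part, so the system is asymptotically stable.

-6, -2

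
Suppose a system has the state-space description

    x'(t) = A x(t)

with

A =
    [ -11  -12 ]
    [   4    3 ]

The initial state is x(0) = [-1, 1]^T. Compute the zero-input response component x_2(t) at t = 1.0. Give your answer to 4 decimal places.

0.0928

det(sI - A) = s^2 - (tr A)s + det A, with tr A = (-11) + 3 = -8 and det A = (-11)·3 - (-12)·4 = -33 - (-48) = 15.
So p(s) = det(sI - A) = s^2 + 8s + 15.
Factor s^2 + 8s + 15: two numbers with sum -8 and product 15 are -3 and -5, so s^2 + 8s + 15 = (s + 3)(s + 5).
Hence p(s) = (s + 3) (s + 5), with roots -5, -3.
The eigenvalues -5, -3 are distinct and real, so A is diagonalisable and x(t) = e^{At} x(0) = V diag(e^{λ_i t}) V^{-1} x(0), where the columns of V are the eigenvectors.
λ = -5: A - (-5)I = [[-6, -12], [4, 8]]. Row 1 gives (-6)·v1 + (-12)·v2 = 0, so take v_1 = [-2, 1]^T.
λ = -3: A - (-3)I = [[-8, -12], [4, 6]]. Row 1 gives (-8)·v1 + (-12)·v2 = 0, so take v_2 = [3, -2]^T.
V = [v_1 v_2] = [[-2, 3], [1, -2]] has det V = 1, so V^{-1} = adj(V)/det V = [[-2, -3], [-1, -2]].
Modal coordinates z(0) = V^{-1} x(0): (-2)·(-1) + (-3)·1 = -1; (-1)·(-1) + (-2)·1 = -1; so z(0) = [-1, -1]^T.
x_2(t) = Σ_i (v_i)_2 · z_i(0) · e^{λ_i t} (row 2 of V times the modal terms).
x_2(1.0) = 1·(-1)·e^{-5·1.0} + (-2)·(-1)·e^{-3·1.0} = (-1)·0.006738 + 2·0.049787 = 0.0928.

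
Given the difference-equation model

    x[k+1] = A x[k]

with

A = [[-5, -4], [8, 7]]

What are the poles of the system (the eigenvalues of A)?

-1, 3

det(zI - A) = z^2 - (tr A)z + det A, with tr A = (-5) + 7 = 2 and det A = (-5)·7 - (-4)·8 = -35 - (-32) = -3.
So p(z) = det(zI - A) = z^2 - 2z - 3.
Factor z^2 - 2z - 3: two numbers with sum 2 and product -3 are 3 and -1, so z^2 - 2z - 3 = (z - 3)(z + 1).
Hence p(z) = (z - 3) (z + 1), with roots -1, 3.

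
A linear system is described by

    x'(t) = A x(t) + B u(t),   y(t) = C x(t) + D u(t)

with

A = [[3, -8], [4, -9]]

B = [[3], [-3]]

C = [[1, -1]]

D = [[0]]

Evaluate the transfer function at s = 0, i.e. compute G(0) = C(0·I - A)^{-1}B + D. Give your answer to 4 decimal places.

6.0000

G(0) = C(-A)^{-1}B + D = -C A^{-1} B + D.
det A = 5, so A^{-1} = (1/5)·adj(A) = [[-9/5, 8/5], [-4/5, 3/5]]
A^{-1} B = [-51/5, -21/5]^T
C A^{-1} B = -6
G(0) = D - C A^{-1} B = 0 - (-6) = 6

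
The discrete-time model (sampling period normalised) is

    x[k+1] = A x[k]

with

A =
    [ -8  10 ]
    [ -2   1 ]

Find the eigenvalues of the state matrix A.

det(zI - A) = z^2 - (tr A)z + det A, with tr A = (-8) + 1 = -7 and det A = (-8)·1 - 10·(-2) = -8 - (-20) = 12.
So p(z) = det(zI - A) = z^2 + 7z + 12.
Factor z^2 + 7z + 12: two numbers with sum -7 and product 12 are -3 and -4, so z^2 + 7z + 12 = (z + 3)(z + 4).
Hence p(z) = (z + 3) (z + 4), with roots -4, -3.

-4, -3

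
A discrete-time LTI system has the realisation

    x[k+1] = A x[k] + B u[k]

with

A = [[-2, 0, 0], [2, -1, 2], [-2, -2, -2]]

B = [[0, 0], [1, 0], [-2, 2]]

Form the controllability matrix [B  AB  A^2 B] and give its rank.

2

AB = [[0, 0], [-5, 4], [2, -4]]
A^2B = [[0, 0], [9, -12], [6, 0]]
Controllability matrix C = [B  AB  A^2B] = [[0, 0, 0, 0, 0, 0], [1, 0, -5, 4, 9, -12], [-2, 2, 2, -4, 6, 0]]
Row 1 of C is identically zero, so rank(C) ≤ 2.
The 2×2 minor from rows 2, 3, columns 1, 2 is 1·2 - 0·(-2) = 2 - 0 = 2 ≠ 0, so rank(C) = 2.
rank(C) = 2 < n = 3, so the pair (A, B) is not completely controllable.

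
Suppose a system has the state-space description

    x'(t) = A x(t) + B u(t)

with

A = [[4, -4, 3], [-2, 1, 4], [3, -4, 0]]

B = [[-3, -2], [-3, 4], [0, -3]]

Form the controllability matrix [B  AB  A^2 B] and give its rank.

3

AB = [[0, -33], [3, -4], [3, -22]]
A^2B = [[-3, -182], [15, -26], [-12, -83]]
Controllability matrix C = [B  AB  A^2B] = [[-3, -2, 0, -33, -3, -182], [-3, 4, 3, -4, 15, -26], [0, -3, 3, -22, -12, -83]]
Take the 3×3 submatrix of C formed by columns 1, 2, 3: [[-3, -2, 0], [-3, 4, 3], [0, -3, 3]]. Its determinant is (-3)·(4·3 - 3·(-3)) - (-2)·((-3)·3 - 3·0) + 0·((-3)·(-3) - 4·0) = (-3)·21 - (-2)·(-9) + 0·9 = -81 ≠ 0.
So rank(C) ≥ 3; since C has 3 rows, rank(C) = 3.
rank(C) = 3 = n, so the pair (A, B) is completely controllable.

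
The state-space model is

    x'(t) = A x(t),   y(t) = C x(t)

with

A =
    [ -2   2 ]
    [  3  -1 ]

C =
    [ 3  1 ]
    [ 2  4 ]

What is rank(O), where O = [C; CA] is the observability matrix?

2

CA = [[-3, 5], [8, 0]]
Observability matrix O = [C; CA] = [[3, 1], [2, 4], [-3, 5], [8, 0]]
Take the 2×2 submatrix of O formed by rows 1, 2: [[3, 1], [2, 4]]. Its determinant is 3·4 - 1·2 = 12 - 2 = 10 ≠ 0.
So rank(O) ≥ 2; since O has 2 columns, rank(O) = 2.
rank(O) = 2 = n, so the pair (A, C) is completely observable.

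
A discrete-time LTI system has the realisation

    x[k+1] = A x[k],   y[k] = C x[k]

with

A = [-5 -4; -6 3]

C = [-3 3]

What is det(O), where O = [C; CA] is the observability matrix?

CA = [[-3, 21]]
Observability matrix O = [C; CA] = [[-3, 3], [-3, 21]]
det(O) = (-3)·21 - 3·(-3) = -63 - (-9) = -54
Since det(O) ≠ 0, rank(O) = 2 and the system is completely observable.

-54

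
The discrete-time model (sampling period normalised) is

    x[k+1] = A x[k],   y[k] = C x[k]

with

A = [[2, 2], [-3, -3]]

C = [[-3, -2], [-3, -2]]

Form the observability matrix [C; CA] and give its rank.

CA = [[0, 0], [0, 0]]
Observability matrix O = [C; CA] = [[-3, -2], [-3, -2], [0, 0], [0, 0]]
Every row of O is a scalar multiple of row 1 = [-3, -2] (multipliers 1, 1, 0, 0), so the rows span a one-dimensional space.
O ≠ 0, hence rank(O) = 1.
rank(O) = 1 < n = 2, so the pair (A, C) is not completely observable.

1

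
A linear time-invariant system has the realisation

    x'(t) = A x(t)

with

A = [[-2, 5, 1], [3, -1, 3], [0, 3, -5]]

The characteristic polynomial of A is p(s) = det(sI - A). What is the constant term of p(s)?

-92

Expand det(sI - A) for the 3×3 matrix.
p(s) = s^3 + 8s^2 - 7s - 92.
(Check: constant term = det(-A) = (-1)^3 det A = -92; coefficient of s^2 = -tr A = 8.)
The constant term is -92.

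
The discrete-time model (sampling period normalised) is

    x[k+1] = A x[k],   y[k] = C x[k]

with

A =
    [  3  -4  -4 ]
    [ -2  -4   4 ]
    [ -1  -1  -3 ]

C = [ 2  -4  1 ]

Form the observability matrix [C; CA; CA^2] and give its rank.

3

CA = [[13, 7, -27]]
CA^2 = [[52, -53, 57]]
Observability matrix O = [C; CA; CA^2] = [[2, -4, 1], [13, 7, -27], [52, -53, 57]]
det(O) = 2·(7·57 - (-27)·(-53)) - (-4)·(13·57 - (-27)·52) + 1·(13·(-53) - 7·52) = 2·(-1032) - (-4)·2145 + 1·(-1053) = 5463 ≠ 0, so rank(O) = 3.
rank(O) = 3 = n, so the pair (A, C) is completely observable.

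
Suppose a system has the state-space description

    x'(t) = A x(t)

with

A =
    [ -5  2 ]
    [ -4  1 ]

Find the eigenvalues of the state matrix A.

det(sI - A) = s^2 - (tr A)s + det A, with tr A = (-5) + 1 = -4 and det A = (-5)·1 - 2·(-4) = -5 - (-8) = 3.
So p(s) = det(sI - A) = s^2 + 4s + 3.
Factor s^2 + 4s + 3: two numbers with sum -4 and product 3 are -1 and -3, so s^2 + 4s + 3 = (s + 1)(s + 3).
Hence p(s) = (s + 1) (s + 3), with roots -3, -1.
All eigenvalues have negative real part, so the system is asymptotically stable.

-3, -1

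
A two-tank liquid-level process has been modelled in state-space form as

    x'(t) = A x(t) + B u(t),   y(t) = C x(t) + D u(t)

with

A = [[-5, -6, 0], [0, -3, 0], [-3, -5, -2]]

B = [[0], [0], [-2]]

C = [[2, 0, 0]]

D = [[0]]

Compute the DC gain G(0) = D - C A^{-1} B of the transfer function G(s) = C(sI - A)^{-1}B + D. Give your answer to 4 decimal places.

0.0000

G(0) = C(-A)^{-1}B + D = -C A^{-1} B + D.
det A = -30, so A^{-1} = (1/-30)·adj(A) = [[-1/5, 2/5, 0], [0, -1/3, 0], [3/10, 7/30, -1/2]]
A^{-1} B = [0, 0, 1]^T
C A^{-1} B = 0
G(0) = D - C A^{-1} B = 0 - (0) = 0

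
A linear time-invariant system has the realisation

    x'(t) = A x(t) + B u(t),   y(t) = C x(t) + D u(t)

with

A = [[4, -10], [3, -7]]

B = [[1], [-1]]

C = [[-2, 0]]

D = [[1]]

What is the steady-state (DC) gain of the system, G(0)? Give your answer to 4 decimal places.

-16.0000

G(0) = C(-A)^{-1}B + D = -C A^{-1} B + D.
det A = 2, so A^{-1} = (1/2)·adj(A) = [[-7/2, 5], [-3/2, 2]]
A^{-1} B = [-17/2, -7/2]^T
C A^{-1} B = 17
G(0) = D - C A^{-1} B = 1 - (17) = -16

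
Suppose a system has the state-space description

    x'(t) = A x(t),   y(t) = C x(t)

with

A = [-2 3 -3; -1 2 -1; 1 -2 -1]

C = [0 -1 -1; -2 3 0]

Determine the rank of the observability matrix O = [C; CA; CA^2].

CA = [[0, 0, 2], [1, 0, 3]]
CA^2 = [[2, -4, -2], [1, -3, -6]]
Observability matrix O = [C; CA; CA^2] = [[0, -1, -1], [-2, 3, 0], [0, 0, 2], [1, 0, 3], [2, -4, -2], [1, -3, -6]]
Take the 3×3 submatrix of O formed by rows 1, 2, 3: [[0, -1, -1], [-2, 3, 0], [0, 0, 2]]. Its determinant is 0·(3·2 - 0·0) - (-1)·((-2)·2 - 0·0) + (-1)·((-2)·0 - 3·0) = 0·6 - (-1)·(-4) + (-1)·0 = -4 ≠ 0.
So rank(O) ≥ 3; since O has 3 columns, rank(O) = 3.
rank(O) = 3 = n, so the pair (A, C) is completely observable.

3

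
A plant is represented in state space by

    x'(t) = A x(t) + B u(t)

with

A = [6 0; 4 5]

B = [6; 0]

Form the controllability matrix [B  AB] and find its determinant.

AB = [[36], [24]]
Controllability matrix C = [B  AB] = [[6, 36], [0, 24]]
det(C) = 6·24 - 36·0 = 144 - 0 = 144
Since det(C) ≠ 0, rank(C) = 2 and the system is completely controllable.

144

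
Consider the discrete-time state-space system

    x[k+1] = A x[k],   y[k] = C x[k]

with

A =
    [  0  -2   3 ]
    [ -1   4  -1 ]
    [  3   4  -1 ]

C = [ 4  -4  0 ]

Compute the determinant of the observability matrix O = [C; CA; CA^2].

CA = [[4, -24, 16]]
CA^2 = [[72, -40, 20]]
Observability matrix O = [C; CA; CA^2] = [[4, -4, 0], [4, -24, 16], [72, -40, 20]]
Expanding along the first row, det(O) = 4·((-24)·20 - 16·(-40)) - (-4)·(4·20 - 16·72) + 0·(4·(-40) - (-24)·72) = 4·160 - (-4)·(-1072) + 0·1568 = -3648
Since det(O) ≠ 0, rank(O) = 3 and the system is completely observable.

-3648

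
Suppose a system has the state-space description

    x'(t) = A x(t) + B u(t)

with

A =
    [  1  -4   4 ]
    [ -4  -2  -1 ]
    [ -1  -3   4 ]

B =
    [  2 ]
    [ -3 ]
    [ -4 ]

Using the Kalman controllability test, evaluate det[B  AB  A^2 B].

AB = [[-2], [2], [-9]]
A^2B = [[-46], [13], [-40]]
Controllability matrix C = [B  AB  A^2B] = [[2, -2, -46], [-3, 2, 13], [-4, -9, -40]]
Expanding along the first row, det(C) = 2·(2·(-40) - 13·(-9)) - (-2)·((-3)·(-40) - 13·(-4)) + (-46)·((-3)·(-9) - 2·(-4)) = 2·37 - (-2)·172 + (-46)·35 = -1192
Since det(C) ≠ 0, rank(C) = 3 and the system is completely controllable.

-1192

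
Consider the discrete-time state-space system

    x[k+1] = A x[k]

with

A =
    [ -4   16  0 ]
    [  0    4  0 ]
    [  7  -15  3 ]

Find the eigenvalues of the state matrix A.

det(zI - A) = z^3 - (tr A)z^2 + (M11 + M22 + M33)z - det A, where Mii is the 2×2 principal minor of A obtained by deleting row i and column i.
tr A = (-4) + 4 + 3 = 3; M11 = 4·3 - 0·(-15) = 12 - 0 = 12; M22 = (-4)·3 - 0·7 = -12 - 0 = -12; M33 = (-4)·4 - 16·0 = -16 - 0 = -16; sum of minors = -16.
det A = (-4)·(4·3 - 0·(-15)) - 16·(0·3 - 0·7) + 0·(0·(-15) - 4·7) = (-4)·12 - 16·0 + 0·(-28) = -48.
So p(z) = det(zI - A) = z^3 - 3z^2 - 16z + 48.
Rational-root test: any integer root divides 48. Testing small divisors, z = 3 works: p(3) = 27 + (-27) + (-48) + 48 = 0, so (z - 3) is a factor.
Dividing, p(z) = (z - 3)(z^2 - 16).
Factor z^2 - 16: two numbers with sum 0 and product -16 are 4 and -4, so z^2 - 16 = (z - 4)(z + 4).
Hence p(z) = (z - 4) (z - 3) (z + 4), with roots -4, 3, 4.

-4, 3, 4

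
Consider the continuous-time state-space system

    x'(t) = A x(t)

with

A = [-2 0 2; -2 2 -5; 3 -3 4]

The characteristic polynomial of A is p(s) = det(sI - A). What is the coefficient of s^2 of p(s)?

Expand det(sI - A) for the 3×3 matrix.
p(s) = s^3 - 4s^2 - 25s - 14.
(Check: constant term = det(-A) = (-1)^3 det A = -14; coefficient of s^2 = -tr A = -4.)
The coefficient of s^2 is -4.

-4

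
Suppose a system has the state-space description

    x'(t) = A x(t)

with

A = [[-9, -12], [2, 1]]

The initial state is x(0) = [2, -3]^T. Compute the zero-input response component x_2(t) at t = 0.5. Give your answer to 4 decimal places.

-1.2336

det(sI - A) = s^2 - (tr A)s + det A, with tr A = (-9) + 1 = -8 and det A = (-9)·1 - (-12)·2 = -9 - (-24) = 15.
So p(s) = det(sI - A) = s^2 + 8s + 15.
Factor s^2 + 8s + 15: two numbers with sum -8 and product 15 are -3 and -5, so s^2 + 8s + 15 = (s + 3)(s + 5).
Hence p(s) = (s + 3) (s + 5), with roots -5, -3.
The eigenvalues -5, -3 are distinct and real, so A is diagonalisable and x(t) = e^{At} x(0) = V diag(e^{λ_i t}) V^{-1} x(0), where the columns of V are the eigenvectors.
λ = -5: A - (-5)I = [[-4, -12], [2, 6]]. Row 1 gives (-4)·v1 + (-12)·v2 = 0, so take v_1 = [-3, 1]^T.
λ = -3: A - (-3)I = [[-6, -12], [2, 4]]. Row 1 gives (-6)·v1 + (-12)·v2 = 0, so take v_2 = [-2, 1]^T.
V = [v_1 v_2] = [[-3, -2], [1, 1]] has det V = -1, so V^{-1} = adj(V)/det V = [[-1, -2], [1, 3]].
Modal coordinates z(0) = V^{-1} x(0): (-1)·2 + (-2)·(-3) = 4; 1·2 + 3·(-3) = -7; so z(0) = [4, -7]^T.
x_2(t) = Σ_i (v_i)_2 · z_i(0) · e^{λ_i t} (row 2 of V times the modal terms).
x_2(0.5) = 1·4·e^{-5·0.5} + 1·(-7)·e^{-3·0.5} = 4·0.082085 + (-7)·0.223130 = -1.2336.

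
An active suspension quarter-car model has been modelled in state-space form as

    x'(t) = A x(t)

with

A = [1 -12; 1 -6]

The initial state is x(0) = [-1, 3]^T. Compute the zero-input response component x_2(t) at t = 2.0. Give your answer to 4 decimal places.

det(sI - A) = s^2 - (tr A)s + det A, with tr A = 1 + (-6) = -5 and det A = 1·(-6) - (-12)·1 = -6 - (-12) = 6.
So p(s) = det(sI - A) = s^2 + 5s + 6.
Factor s^2 + 5s + 6: two numbers with sum -5 and product 6 are -2 and -3, so s^2 + 5s + 6 = (s + 2)(s + 3).
Hence p(s) = (s + 2) (s + 3), with roots -3, -2.
The eigenvalues -3, -2 are distinct and real, so A is diagonalisable and x(t) = e^{At} x(0) = V diag(e^{λ_i t}) V^{-1} x(0), where the columns of V are the eigenvectors.
λ = -3: A - (-3)I = [[4, -12], [1, -3]]. Row 1 gives 4·v1 + (-12)·v2 = 0, so take v_1 = [3, 1]^T.
λ = -2: A - (-2)I = [[3, -12], [1, -4]]. Row 1 gives 3·v1 + (-12)·v2 = 0, so take v_2 = [4, 1]^T.
V = [v_1 v_2] = [[3, 4], [1, 1]] has det V = -1, so V^{-1} = adj(V)/det V = [[-1, 4], [1, -3]].
Modal coordinates z(0) = V^{-1} x(0): (-1)·(-1) + 4·3 = 13; 1·(-1) + (-3)·3 = -10; so z(0) = [13, -10]^T.
x_2(t) = Σ_i (v_i)_2 · z_i(0) · e^{λ_i t} (row 2 of V times the modal terms).
x_2(2.0) = 1·13·e^{-3·2.0} + 1·(-10)·e^{-2·2.0} = 13·0.002479 + (-10)·0.018316 = -0.1509.

-0.1509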